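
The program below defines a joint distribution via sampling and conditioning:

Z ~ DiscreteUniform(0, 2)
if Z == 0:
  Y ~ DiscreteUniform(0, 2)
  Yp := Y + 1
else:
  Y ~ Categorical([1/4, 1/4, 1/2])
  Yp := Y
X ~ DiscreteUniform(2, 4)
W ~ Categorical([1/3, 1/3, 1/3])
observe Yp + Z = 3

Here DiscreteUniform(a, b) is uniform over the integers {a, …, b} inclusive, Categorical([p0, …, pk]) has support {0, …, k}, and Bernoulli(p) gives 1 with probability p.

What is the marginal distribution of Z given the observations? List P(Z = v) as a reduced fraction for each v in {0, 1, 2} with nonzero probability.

P(Z=0) = 4/13, P(Z=1) = 6/13, P(Z=2) = 3/13

Enumerate traces; 27 have nonzero weight after conditioning:
  (Z=0, Y=2, X=2, W=0) weight 1/81
  (Z=0, Y=2, X=2, W=1) weight 1/81
  (Z=0, Y=2, X=2, W=2) weight 1/81
  (Z=0, Y=2, X=3, W=0) weight 1/81
  (Z=0, Y=2, X=3, W=1) weight 1/81
  (Z=0, Y=2, X=3, W=2) weight 1/81
  (Z=0, Y=2, X=4, W=0) weight 1/81
  (Z=0, Y=2, X=4, W=1) weight 1/81
  (Z=1, Y=2, X=2, W=0) weight 1/54
  (Z=2, Y=1, X=2, W=0) weight 1/108
  … 17 more
Group by Z:
  weight(Z=0) = 1/9
  weight(Z=1) = 1/6
  weight(Z=2) = 1/12
Total weight = 1/9 + 1/6 + 1/12 = 13/36
P(Z=0 | obs) = 1/9 / 13/36 = 4/13
P(Z=1 | obs) = 1/6 / 13/36 = 6/13
P(Z=2 | obs) = 1/12 / 13/36 = 3/13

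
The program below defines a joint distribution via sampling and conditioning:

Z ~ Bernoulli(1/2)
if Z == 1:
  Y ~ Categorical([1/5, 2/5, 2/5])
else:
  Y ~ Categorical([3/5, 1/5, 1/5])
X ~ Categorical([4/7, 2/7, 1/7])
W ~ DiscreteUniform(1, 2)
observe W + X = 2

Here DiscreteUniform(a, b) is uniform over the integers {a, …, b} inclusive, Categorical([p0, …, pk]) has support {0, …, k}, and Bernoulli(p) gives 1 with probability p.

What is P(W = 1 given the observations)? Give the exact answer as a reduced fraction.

P(W = 1 | obs) = 1/3

Enumerate traces; 12 have nonzero weight after conditioning:
  (Z=0, Y=0, X=0, W=2) weight 3/35
  (Z=0, Y=0, X=1, W=1) weight 3/70
  (Z=0, Y=1, X=0, W=2) weight 1/35
  (Z=0, Y=1, X=1, W=1) weight 1/70
  (Z=0, Y=2, X=0, W=2) weight 1/35
  (Z=0, Y=2, X=1, W=1) weight 1/70
  (Z=1, Y=0, X=0, W=2) weight 1/35
  (Z=1, Y=0, X=1, W=1) weight 1/70
  … 4 more
Group by W:
  weight(W=1) = 1/7
  weight(W=2) = 2/7
Total weight = 1/7 + 2/7 = 3/7
P(W=1 | obs) = 1/7 / 3/7 = 1/3
P(W=2 | obs) = 2/7 / 3/7 = 2/3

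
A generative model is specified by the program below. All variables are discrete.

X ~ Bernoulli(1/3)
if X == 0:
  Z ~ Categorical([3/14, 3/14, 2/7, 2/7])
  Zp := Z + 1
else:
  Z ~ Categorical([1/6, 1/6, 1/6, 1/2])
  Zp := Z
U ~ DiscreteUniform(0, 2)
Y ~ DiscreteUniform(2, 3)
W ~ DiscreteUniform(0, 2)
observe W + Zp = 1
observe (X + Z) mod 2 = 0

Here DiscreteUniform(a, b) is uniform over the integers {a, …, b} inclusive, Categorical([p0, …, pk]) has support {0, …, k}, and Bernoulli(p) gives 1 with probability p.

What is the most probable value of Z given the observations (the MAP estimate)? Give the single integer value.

Enumerate traces; 12 have nonzero weight after conditioning:
  (X=0, Z=0, U=0, Y=2, W=0) weight 1/126
  (X=0, Z=0, U=0, Y=3, W=0) weight 1/126
  (X=0, Z=0, U=1, Y=2, W=0) weight 1/126
  (X=0, Z=0, U=1, Y=3, W=0) weight 1/126
  (X=0, Z=0, U=2, Y=2, W=0) weight 1/126
  (X=0, Z=0, U=2, Y=3, W=0) weight 1/126
  (X=1, Z=1, U=0, Y=2, W=0) weight 1/324
  (X=1, Z=1, U=0, Y=3, W=0) weight 1/324
  … 4 more
Group by Z:
  weight(Z=0) = 1/21
  weight(Z=1) = 1/54
Total weight = 1/21 + 1/54 = 25/378
P(Z=0 | obs) = 1/21 / 25/378 = 18/25
P(Z=1 | obs) = 1/54 / 25/378 = 7/25
argmax = 0

argmax_v P(Z = v | obs) = 0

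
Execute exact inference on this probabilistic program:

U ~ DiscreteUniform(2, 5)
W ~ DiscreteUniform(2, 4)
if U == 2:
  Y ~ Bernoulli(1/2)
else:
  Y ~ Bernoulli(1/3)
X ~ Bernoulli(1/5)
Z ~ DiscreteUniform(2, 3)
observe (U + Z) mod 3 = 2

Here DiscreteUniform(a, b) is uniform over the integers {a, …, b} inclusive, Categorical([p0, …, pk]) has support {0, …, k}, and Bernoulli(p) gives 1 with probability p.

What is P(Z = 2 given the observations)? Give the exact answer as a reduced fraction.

Enumerate traces; 36 have nonzero weight after conditioning:
  (U=2, W=2, Y=0, X=0, Z=3) weight 1/60
  (U=2, W=2, Y=0, X=1, Z=3) weight 1/240
  (U=2, W=2, Y=1, X=0, Z=3) weight 1/60
  (U=2, W=2, Y=1, X=1, Z=3) weight 1/240
  (U=2, W=3, Y=0, X=0, Z=3) weight 1/60
  (U=2, W=3, Y=0, X=1, Z=3) weight 1/240
  (U=2, W=3, Y=1, X=0, Z=3) weight 1/60
  (U=2, W=3, Y=1, X=1, Z=3) weight 1/240
  (U=3, W=2, Y=0, X=0, Z=2) weight 1/45
  … 27 more
Group by Z:
  weight(Z=2) = 1/8
  weight(Z=3) = 1/4
Total weight = 1/8 + 1/4 = 3/8
P(Z=2 | obs) = 1/8 / 3/8 = 1/3
P(Z=3 | obs) = 1/4 / 3/8 = 2/3

P(Z = 2 | obs) = 1/3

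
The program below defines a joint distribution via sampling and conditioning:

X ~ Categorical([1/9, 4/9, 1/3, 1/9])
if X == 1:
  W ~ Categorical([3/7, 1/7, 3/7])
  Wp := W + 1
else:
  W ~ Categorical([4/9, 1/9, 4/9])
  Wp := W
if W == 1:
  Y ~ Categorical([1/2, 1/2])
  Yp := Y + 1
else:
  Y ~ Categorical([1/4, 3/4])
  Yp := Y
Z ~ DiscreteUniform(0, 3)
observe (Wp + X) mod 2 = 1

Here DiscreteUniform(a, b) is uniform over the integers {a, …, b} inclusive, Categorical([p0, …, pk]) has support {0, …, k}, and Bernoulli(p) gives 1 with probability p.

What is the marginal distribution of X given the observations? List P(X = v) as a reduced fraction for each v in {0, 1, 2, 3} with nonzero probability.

Enumerate traces; 40 have nonzero weight after conditioning:
  (X=0, W=1, Y=0, Z=0) weight 1/648
  (X=0, W=1, Y=0, Z=1) weight 1/648
  (X=0, W=1, Y=0, Z=2) weight 1/648
  (X=0, W=1, Y=0, Z=3) weight 1/648
  (X=0, W=1, Y=1, Z=0) weight 1/648
  (X=0, W=1, Y=1, Z=1) weight 1/648
  (X=0, W=1, Y=1, Z=2) weight 1/648
  (X=0, W=1, Y=1, Z=3) weight 1/648
  (X=1, W=1, Y=0, Z=0) weight 1/126
  (X=2, W=1, Y=0, Z=0) weight 1/216
  … 30 more
Group by X:
  weight(X=0) = 1/81
  weight(X=1) = 4/63
  weight(X=2) = 1/27
  weight(X=3) = 8/81
Total weight = 1/81 + 4/63 + 1/27 + 8/81 = 40/189
P(X=0 | obs) = 1/81 / 40/189 = 7/120
P(X=1 | obs) = 4/63 / 40/189 = 3/10
P(X=2 | obs) = 1/27 / 40/189 = 7/40
P(X=3 | obs) = 8/81 / 40/189 = 7/15

P(X=0) = 7/120, P(X=1) = 3/10, P(X=2) = 7/40, P(X=3) = 7/15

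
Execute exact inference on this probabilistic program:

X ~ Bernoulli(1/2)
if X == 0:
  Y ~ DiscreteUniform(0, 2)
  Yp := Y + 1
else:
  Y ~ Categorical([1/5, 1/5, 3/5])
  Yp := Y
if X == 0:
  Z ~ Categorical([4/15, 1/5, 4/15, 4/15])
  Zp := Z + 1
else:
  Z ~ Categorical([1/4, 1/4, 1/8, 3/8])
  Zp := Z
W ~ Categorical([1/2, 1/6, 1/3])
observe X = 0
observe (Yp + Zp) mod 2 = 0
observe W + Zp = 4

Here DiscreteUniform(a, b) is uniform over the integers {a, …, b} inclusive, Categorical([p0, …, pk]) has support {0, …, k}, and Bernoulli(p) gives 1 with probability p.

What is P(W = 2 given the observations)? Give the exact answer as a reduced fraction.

P(W = 2 | obs) = 3/13

Enumerate traces; 4 have nonzero weight after conditioning:
  (X=0, Y=0, Z=2, W=1) weight 1/135
  (X=0, Y=1, Z=1, W=2) weight 1/90
  (X=0, Y=1, Z=3, W=0) weight 1/45
  (X=0, Y=2, Z=2, W=1) weight 1/135
Group by W:
  weight(W=0) = 1/45
  weight(W=1) = 2/135
  weight(W=2) = 1/90
Total weight = 1/45 + 2/135 + 1/90 = 13/270
P(W=0 | obs) = 1/45 / 13/270 = 6/13
P(W=1 | obs) = 2/135 / 13/270 = 4/13
P(W=2 | obs) = 1/90 / 13/270 = 3/13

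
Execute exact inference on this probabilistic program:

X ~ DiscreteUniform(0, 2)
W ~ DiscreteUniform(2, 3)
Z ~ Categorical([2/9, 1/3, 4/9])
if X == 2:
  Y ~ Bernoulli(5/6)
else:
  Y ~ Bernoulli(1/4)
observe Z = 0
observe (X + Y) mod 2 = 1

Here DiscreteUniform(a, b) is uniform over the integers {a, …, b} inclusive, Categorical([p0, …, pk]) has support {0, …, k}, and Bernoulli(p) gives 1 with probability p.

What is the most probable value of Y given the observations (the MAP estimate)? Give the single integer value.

Enumerate traces; 6 have nonzero weight after conditioning:
  (X=0, W=2, Z=0, Y=1) weight 1/108
  (X=0, W=3, Z=0, Y=1) weight 1/108
  (X=1, W=2, Z=0, Y=0) weight 1/36
  (X=1, W=3, Z=0, Y=0) weight 1/36
  (X=2, W=2, Z=0, Y=1) weight 5/162
  (X=2, W=3, Z=0, Y=1) weight 5/162
Group by Y:
  weight(Y=0) = 1/18
  weight(Y=1) = 13/162
Total weight = 1/18 + 13/162 = 11/81
P(Y=0 | obs) = 1/18 / 11/81 = 9/22
P(Y=1 | obs) = 13/162 / 11/81 = 13/22
argmax = 1

argmax_v P(Y = v | obs) = 1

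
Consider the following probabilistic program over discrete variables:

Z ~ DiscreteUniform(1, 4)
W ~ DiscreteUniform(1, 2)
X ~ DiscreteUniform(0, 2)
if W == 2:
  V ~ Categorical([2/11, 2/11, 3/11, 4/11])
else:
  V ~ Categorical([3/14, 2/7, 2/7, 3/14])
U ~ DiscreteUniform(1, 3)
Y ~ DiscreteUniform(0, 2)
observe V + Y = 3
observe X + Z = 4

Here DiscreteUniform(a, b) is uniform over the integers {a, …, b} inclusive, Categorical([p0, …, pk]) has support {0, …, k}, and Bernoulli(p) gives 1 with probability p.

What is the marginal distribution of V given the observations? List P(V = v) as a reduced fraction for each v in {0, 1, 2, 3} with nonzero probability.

P(V=1) = 72/247, P(V=2) = 86/247, P(V=3) = 89/247

Enumerate traces; 54 have nonzero weight after conditioning:
  (Z=2, W=1, X=2, V=1, U=1, Y=2) weight 1/756
  (Z=2, W=1, X=2, V=1, U=2, Y=2) weight 1/756
  (Z=2, W=1, X=2, V=1, U=3, Y=2) weight 1/756
  (Z=2, W=1, X=2, V=2, U=1, Y=1) weight 1/756
  (Z=2, W=1, X=2, V=2, U=2, Y=1) weight 1/756
  (Z=2, W=1, X=2, V=2, U=3, Y=1) weight 1/756
  (Z=2, W=1, X=2, V=3, U=1, Y=0) weight 1/1008
  (Z=2, W=1, X=2, V=3, U=2, Y=0) weight 1/1008
  … 46 more
Group by V:
  weight(V=1) = 3/154
  weight(V=2) = 43/1848
  weight(V=3) = 89/3696
Total weight = 3/154 + 43/1848 + 89/3696 = 247/3696
P(V=1 | obs) = 3/154 / 247/3696 = 72/247
P(V=2 | obs) = 43/1848 / 247/3696 = 86/247
P(V=3 | obs) = 89/3696 / 247/3696 = 89/247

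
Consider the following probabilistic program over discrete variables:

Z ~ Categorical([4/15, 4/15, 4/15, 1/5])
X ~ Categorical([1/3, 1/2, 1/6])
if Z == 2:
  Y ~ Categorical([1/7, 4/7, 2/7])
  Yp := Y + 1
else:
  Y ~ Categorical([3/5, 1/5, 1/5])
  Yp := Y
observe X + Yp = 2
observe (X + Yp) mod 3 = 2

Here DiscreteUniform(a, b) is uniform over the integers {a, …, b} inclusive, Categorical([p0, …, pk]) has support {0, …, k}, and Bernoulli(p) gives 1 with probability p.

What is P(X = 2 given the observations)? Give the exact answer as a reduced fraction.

P(X = 2 | obs) = 21/76

Enumerate traces; 11 have nonzero weight after conditioning:
  (Z=0, X=0, Y=2) weight 4/225
  (Z=0, X=1, Y=1) weight 2/75
  (Z=0, X=2, Y=0) weight 2/75
  (Z=1, X=0, Y=2) weight 4/225
  (Z=1, X=1, Y=1) weight 2/75
  (Z=1, X=2, Y=0) weight 2/75
  (Z=2, X=0, Y=1) weight 16/315
  (Z=2, X=1, Y=0) weight 2/105
  … 3 more
Group by X:
  weight(X=0) = 157/1575
  weight(X=1) = 97/1050
  weight(X=2) = 11/150
Total weight = 157/1575 + 97/1050 + 11/150 = 418/1575
P(X=0 | obs) = 157/1575 / 418/1575 = 157/418
P(X=1 | obs) = 97/1050 / 418/1575 = 291/836
P(X=2 | obs) = 11/150 / 418/1575 = 21/76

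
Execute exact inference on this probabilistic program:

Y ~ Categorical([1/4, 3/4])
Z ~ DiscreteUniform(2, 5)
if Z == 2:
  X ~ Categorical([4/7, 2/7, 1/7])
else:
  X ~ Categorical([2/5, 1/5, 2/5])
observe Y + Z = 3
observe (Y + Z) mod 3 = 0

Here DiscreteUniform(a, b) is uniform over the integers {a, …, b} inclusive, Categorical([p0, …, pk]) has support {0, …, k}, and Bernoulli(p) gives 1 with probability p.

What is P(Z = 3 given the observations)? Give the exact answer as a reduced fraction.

Enumerate traces; 6 have nonzero weight after conditioning:
  (Y=0, Z=3, X=0) weight 1/40
  (Y=0, Z=3, X=1) weight 1/80
  (Y=0, Z=3, X=2) weight 1/40
  (Y=1, Z=2, X=0) weight 3/28
  (Y=1, Z=2, X=1) weight 3/56
  (Y=1, Z=2, X=2) weight 3/112
Group by Z:
  weight(Z=2) = 3/16
  weight(Z=3) = 1/16
Total weight = 3/16 + 1/16 = 1/4
P(Z=2 | obs) = 3/16 / 1/4 = 3/4
P(Z=3 | obs) = 1/16 / 1/4 = 1/4

P(Z = 3 | obs) = 1/4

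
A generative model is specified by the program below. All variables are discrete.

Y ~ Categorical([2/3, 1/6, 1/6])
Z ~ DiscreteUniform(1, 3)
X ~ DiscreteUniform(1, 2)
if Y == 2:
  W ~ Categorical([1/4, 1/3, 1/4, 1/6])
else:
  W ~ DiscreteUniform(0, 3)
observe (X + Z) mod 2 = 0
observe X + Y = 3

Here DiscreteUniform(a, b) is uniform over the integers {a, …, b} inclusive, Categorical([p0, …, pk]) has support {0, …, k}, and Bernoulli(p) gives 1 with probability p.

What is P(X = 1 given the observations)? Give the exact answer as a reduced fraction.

P(X = 1 | obs) = 2/3

Enumerate traces; 12 have nonzero weight after conditioning:
  (Y=1, Z=2, X=2, W=0) weight 1/144
  (Y=1, Z=2, X=2, W=1) weight 1/144
  (Y=1, Z=2, X=2, W=2) weight 1/144
  (Y=1, Z=2, X=2, W=3) weight 1/144
  (Y=2, Z=1, X=1, W=0) weight 1/144
  (Y=2, Z=1, X=1, W=1) weight 1/108
  (Y=2, Z=1, X=1, W=2) weight 1/144
  (Y=2, Z=1, X=1, W=3) weight 1/216
  … 4 more
Group by X:
  weight(X=1) = 1/18
  weight(X=2) = 1/36
Total weight = 1/18 + 1/36 = 1/12
P(X=1 | obs) = 1/18 / 1/12 = 2/3
P(X=2 | obs) = 1/36 / 1/12 = 1/3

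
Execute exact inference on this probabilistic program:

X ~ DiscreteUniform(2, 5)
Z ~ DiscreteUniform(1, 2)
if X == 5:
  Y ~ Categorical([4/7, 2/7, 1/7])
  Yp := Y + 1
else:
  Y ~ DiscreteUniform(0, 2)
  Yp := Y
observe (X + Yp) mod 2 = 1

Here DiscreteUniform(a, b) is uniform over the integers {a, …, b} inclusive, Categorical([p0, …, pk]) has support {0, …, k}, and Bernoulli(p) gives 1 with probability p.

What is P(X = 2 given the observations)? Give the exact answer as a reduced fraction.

Enumerate traces; 10 have nonzero weight after conditioning:
  (X=2, Z=1, Y=1) weight 1/24
  (X=2, Z=2, Y=1) weight 1/24
  (X=3, Z=1, Y=0) weight 1/24
  (X=3, Z=1, Y=2) weight 1/24
  (X=3, Z=2, Y=0) weight 1/24
  (X=3, Z=2, Y=2) weight 1/24
  (X=4, Z=1, Y=1) weight 1/24
  (X=4, Z=2, Y=1) weight 1/24
  (X=5, Z=1, Y=1) weight 1/28
  … 1 more
Group by X:
  weight(X=2) = 1/12
  weight(X=3) = 1/6
  weight(X=4) = 1/12
  weight(X=5) = 1/14
Total weight = 1/12 + 1/6 + 1/12 + 1/14 = 17/42
P(X=2 | obs) = 1/12 / 17/42 = 7/34
P(X=3 | obs) = 1/6 / 17/42 = 7/17
P(X=4 | obs) = 1/12 / 17/42 = 7/34
P(X=5 | obs) = 1/14 / 17/42 = 3/17

P(X = 2 | obs) = 7/34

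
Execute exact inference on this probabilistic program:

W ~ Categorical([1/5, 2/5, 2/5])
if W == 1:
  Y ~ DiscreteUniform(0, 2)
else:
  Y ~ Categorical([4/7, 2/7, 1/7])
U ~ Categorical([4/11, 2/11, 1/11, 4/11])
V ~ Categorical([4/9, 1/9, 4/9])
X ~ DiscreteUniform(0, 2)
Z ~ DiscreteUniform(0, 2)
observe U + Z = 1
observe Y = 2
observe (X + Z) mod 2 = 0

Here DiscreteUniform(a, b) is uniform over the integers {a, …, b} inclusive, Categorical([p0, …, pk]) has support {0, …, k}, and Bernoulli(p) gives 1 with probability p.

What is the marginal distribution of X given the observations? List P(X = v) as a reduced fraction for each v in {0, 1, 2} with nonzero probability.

P(X=0) = 1/4, P(X=1) = 1/2, P(X=2) = 1/4

Enumerate traces; 27 have nonzero weight after conditioning:
  (W=0, Y=2, U=0, V=0, X=1, Z=1) weight 16/31185
  (W=0, Y=2, U=0, V=1, X=1, Z=1) weight 4/31185
  (W=0, Y=2, U=0, V=2, X=1, Z=1) weight 16/31185
  (W=0, Y=2, U=1, V=0, X=0, Z=0) weight 8/31185
  (W=0, Y=2, U=1, V=0, X=2, Z=0) weight 8/31185
  (W=0, Y=2, U=1, V=1, X=0, Z=0) weight 2/31185
  (W=0, Y=2, U=1, V=1, X=2, Z=0) weight 2/31185
  (W=0, Y=2, U=1, V=2, X=0, Z=0) weight 8/31185
  … 19 more
Group by X:
  weight(X=0) = 46/10395
  weight(X=1) = 92/10395
  weight(X=2) = 46/10395
Total weight = 46/10395 + 92/10395 + 46/10395 = 184/10395
P(X=0 | obs) = 46/10395 / 184/10395 = 1/4
P(X=1 | obs) = 92/10395 / 184/10395 = 1/2
P(X=2 | obs) = 46/10395 / 184/10395 = 1/4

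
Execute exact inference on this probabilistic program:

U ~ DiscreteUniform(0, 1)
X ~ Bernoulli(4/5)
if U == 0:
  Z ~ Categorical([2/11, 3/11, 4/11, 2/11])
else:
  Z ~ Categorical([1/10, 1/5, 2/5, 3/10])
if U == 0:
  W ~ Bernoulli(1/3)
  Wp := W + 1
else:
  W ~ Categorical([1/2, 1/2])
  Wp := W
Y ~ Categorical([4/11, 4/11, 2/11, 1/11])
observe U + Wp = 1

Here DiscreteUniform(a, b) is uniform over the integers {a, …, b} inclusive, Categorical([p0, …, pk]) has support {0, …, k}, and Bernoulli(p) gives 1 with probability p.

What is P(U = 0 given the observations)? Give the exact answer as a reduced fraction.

P(U = 0 | obs) = 4/7

Enumerate traces; 64 have nonzero weight after conditioning:
  (U=0, X=0, Z=0, W=0, Y=0) weight 8/1815
  (U=0, X=0, Z=0, W=0, Y=1) weight 8/1815
  (U=0, X=0, Z=0, W=0, Y=2) weight 4/1815
  (U=0, X=0, Z=0, W=0, Y=3) weight 2/1815
  (U=0, X=0, Z=1, W=0, Y=0) weight 4/605
  (U=0, X=0, Z=1, W=0, Y=1) weight 4/605
  (U=0, X=0, Z=1, W=0, Y=2) weight 2/605
  (U=0, X=0, Z=1, W=0, Y=3) weight 1/605
  (U=1, X=0, Z=0, W=0, Y=0) weight 1/550
  … 55 more
Group by U:
  weight(U=0) = 1/3
  weight(U=1) = 1/4
Total weight = 1/3 + 1/4 = 7/12
P(U=0 | obs) = 1/3 / 7/12 = 4/7
P(U=1 | obs) = 1/4 / 7/12 = 3/7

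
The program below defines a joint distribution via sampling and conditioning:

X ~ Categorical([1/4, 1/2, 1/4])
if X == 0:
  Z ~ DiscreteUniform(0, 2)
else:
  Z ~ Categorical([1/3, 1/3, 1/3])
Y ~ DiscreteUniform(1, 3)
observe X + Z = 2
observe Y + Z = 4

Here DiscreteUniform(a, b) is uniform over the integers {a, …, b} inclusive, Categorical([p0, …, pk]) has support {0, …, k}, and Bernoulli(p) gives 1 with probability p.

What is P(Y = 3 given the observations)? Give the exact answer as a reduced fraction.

P(Y = 3 | obs) = 2/3

Enumerate traces; 2 have nonzero weight after conditioning:
  (X=0, Z=2, Y=2) weight 1/36
  (X=1, Z=1, Y=3) weight 1/18
Group by Y:
  weight(Y=2) = 1/36
  weight(Y=3) = 1/18
Total weight = 1/36 + 1/18 = 1/12
P(Y=2 | obs) = 1/36 / 1/12 = 1/3
P(Y=3 | obs) = 1/18 / 1/12 = 2/3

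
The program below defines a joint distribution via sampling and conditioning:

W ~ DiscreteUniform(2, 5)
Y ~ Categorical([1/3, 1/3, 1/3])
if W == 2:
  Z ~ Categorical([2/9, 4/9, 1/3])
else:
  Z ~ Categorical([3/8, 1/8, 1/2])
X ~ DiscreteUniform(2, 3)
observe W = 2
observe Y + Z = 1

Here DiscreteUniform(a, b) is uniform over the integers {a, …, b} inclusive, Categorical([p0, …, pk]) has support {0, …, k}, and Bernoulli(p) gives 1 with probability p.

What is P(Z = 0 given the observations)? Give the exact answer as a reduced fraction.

Enumerate traces; 4 have nonzero weight after conditioning:
  (W=2, Y=0, Z=1, X=2) weight 1/54
  (W=2, Y=0, Z=1, X=3) weight 1/54
  (W=2, Y=1, Z=0, X=2) weight 1/108
  (W=2, Y=1, Z=0, X=3) weight 1/108
Group by Z:
  weight(Z=0) = 1/54
  weight(Z=1) = 1/27
Total weight = 1/54 + 1/27 = 1/18
P(Z=0 | obs) = 1/54 / 1/18 = 1/3
P(Z=1 | obs) = 1/27 / 1/18 = 2/3

P(Z = 0 | obs) = 1/3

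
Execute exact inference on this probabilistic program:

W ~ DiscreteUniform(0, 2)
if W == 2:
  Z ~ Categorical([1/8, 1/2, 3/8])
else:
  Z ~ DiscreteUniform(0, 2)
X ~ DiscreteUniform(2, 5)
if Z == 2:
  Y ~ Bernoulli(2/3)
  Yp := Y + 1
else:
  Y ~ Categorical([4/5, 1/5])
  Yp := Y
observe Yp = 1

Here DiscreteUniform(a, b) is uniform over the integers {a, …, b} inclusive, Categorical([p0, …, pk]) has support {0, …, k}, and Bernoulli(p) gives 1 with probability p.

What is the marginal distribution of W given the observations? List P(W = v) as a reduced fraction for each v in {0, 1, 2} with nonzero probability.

P(W=0) = 44/133, P(W=1) = 44/133, P(W=2) = 45/133

Enumerate traces; 36 have nonzero weight after conditioning:
  (W=0, Z=0, X=2, Y=1) weight 1/180
  (W=0, Z=0, X=3, Y=1) weight 1/180
  (W=0, Z=0, X=4, Y=1) weight 1/180
  (W=0, Z=0, X=5, Y=1) weight 1/180
  (W=0, Z=1, X=2, Y=1) weight 1/180
  (W=0, Z=1, X=3, Y=1) weight 1/180
  (W=0, Z=1, X=4, Y=1) weight 1/180
  (W=0, Z=1, X=5, Y=1) weight 1/180
  (W=1, Z=0, X=2, Y=1) weight 1/180
  (W=2, Z=0, X=2, Y=1) weight 1/480
  … 26 more
Group by W:
  weight(W=0) = 11/135
  weight(W=1) = 11/135
  weight(W=2) = 1/12
Total weight = 11/135 + 11/135 + 1/12 = 133/540
P(W=0 | obs) = 11/135 / 133/540 = 44/133
P(W=1 | obs) = 11/135 / 133/540 = 44/133
P(W=2 | obs) = 1/12 / 133/540 = 45/133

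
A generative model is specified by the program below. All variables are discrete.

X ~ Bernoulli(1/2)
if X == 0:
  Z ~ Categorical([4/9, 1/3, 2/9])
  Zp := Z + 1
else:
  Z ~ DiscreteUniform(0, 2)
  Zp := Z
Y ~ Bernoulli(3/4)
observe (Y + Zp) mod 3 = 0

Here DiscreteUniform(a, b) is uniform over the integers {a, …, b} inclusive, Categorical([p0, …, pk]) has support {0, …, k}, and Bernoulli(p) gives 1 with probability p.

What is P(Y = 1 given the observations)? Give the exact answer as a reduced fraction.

Enumerate traces; 4 have nonzero weight after conditioning:
  (X=0, Z=1, Y=1) weight 1/8
  (X=0, Z=2, Y=0) weight 1/36
  (X=1, Z=0, Y=0) weight 1/24
  (X=1, Z=2, Y=1) weight 1/8
Group by Y:
  weight(Y=0) = 5/72
  weight(Y=1) = 1/4
Total weight = 5/72 + 1/4 = 23/72
P(Y=0 | obs) = 5/72 / 23/72 = 5/23
P(Y=1 | obs) = 1/4 / 23/72 = 18/23

P(Y = 1 | obs) = 18/23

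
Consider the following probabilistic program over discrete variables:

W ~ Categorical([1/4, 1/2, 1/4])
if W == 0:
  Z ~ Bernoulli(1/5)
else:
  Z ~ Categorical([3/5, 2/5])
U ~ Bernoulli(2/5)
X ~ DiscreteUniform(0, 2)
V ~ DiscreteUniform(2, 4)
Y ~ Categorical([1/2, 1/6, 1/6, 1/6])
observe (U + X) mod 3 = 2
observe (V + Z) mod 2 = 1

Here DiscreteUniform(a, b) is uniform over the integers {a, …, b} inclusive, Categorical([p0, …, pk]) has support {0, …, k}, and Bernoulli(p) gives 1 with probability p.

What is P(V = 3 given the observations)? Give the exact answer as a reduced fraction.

P(V = 3 | obs) = 13/27

Enumerate traces; 72 have nonzero weight after conditioning:
  (W=0, Z=0, U=0, X=2, V=3, Y=0) weight 1/150
  (W=0, Z=0, U=0, X=2, V=3, Y=1) weight 1/450
  (W=0, Z=0, U=0, X=2, V=3, Y=2) weight 1/450
  (W=0, Z=0, U=0, X=2, V=3, Y=3) weight 1/450
  (W=0, Z=0, U=1, X=1, V=3, Y=0) weight 1/225
  (W=0, Z=0, U=1, X=1, V=3, Y=1) weight 1/675
  (W=0, Z=0, U=1, X=1, V=3, Y=2) weight 1/675
  (W=0, Z=0, U=1, X=1, V=3, Y=3) weight 1/675
  (W=0, Z=1, U=0, X=2, V=2, Y=0) weight 1/600
  (W=0, Z=1, U=0, X=2, V=4, Y=0) weight 1/600
  … 62 more
Group by V:
  weight(V=2) = 7/180
  weight(V=3) = 13/180
  weight(V=4) = 7/180
Total weight = 7/180 + 13/180 + 7/180 = 3/20
P(V=2 | obs) = 7/180 / 3/20 = 7/27
P(V=3 | obs) = 13/180 / 3/20 = 13/27
P(V=4 | obs) = 7/180 / 3/20 = 7/27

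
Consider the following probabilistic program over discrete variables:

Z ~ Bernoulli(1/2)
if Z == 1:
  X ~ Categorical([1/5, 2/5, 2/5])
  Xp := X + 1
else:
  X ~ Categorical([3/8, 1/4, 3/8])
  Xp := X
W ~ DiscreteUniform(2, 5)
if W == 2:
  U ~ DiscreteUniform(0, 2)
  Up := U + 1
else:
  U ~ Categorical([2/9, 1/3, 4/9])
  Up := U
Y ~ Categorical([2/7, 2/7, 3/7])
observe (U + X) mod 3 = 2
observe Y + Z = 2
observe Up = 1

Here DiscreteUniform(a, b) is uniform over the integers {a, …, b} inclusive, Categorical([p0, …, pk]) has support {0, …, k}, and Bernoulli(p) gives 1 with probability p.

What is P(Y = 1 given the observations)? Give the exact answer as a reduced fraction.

P(Y = 1 | obs) = 128/263

Enumerate traces; 8 have nonzero weight after conditioning:
  (Z=0, X=1, W=3, U=1, Y=2) weight 1/224
  (Z=0, X=1, W=4, U=1, Y=2) weight 1/224
  (Z=0, X=1, W=5, U=1, Y=2) weight 1/224
  (Z=0, X=2, W=2, U=0, Y=2) weight 3/448
  (Z=1, X=1, W=3, U=1, Y=1) weight 1/210
  (Z=1, X=1, W=4, U=1, Y=1) weight 1/210
  (Z=1, X=1, W=5, U=1, Y=1) weight 1/210
  (Z=1, X=2, W=2, U=0, Y=1) weight 1/210
Group by Y:
  weight(Y=1) = 2/105
  weight(Y=2) = 9/448
Total weight = 2/105 + 9/448 = 263/6720
P(Y=1 | obs) = 2/105 / 263/6720 = 128/263
P(Y=2 | obs) = 9/448 / 263/6720 = 135/263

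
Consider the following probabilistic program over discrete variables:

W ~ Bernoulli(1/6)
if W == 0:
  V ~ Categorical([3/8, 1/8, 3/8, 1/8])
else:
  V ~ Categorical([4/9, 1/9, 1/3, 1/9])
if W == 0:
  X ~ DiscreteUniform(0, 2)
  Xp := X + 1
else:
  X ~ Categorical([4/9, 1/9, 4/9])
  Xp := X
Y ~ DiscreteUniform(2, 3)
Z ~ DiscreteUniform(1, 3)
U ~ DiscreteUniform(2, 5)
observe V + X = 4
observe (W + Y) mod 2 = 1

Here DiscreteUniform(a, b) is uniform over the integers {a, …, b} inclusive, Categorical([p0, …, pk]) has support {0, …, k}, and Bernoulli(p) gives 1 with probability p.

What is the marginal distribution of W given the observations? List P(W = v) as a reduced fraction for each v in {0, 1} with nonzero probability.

P(W=0) = 135/161, P(W=1) = 26/161

Enumerate traces; 48 have nonzero weight after conditioning:
  (W=0, V=2, X=2, Y=3, Z=1, U=2) weight 5/1152
  (W=0, V=2, X=2, Y=3, Z=1, U=3) weight 5/1152
  (W=0, V=2, X=2, Y=3, Z=1, U=4) weight 5/1152
  (W=0, V=2, X=2, Y=3, Z=1, U=5) weight 5/1152
  (W=0, V=2, X=2, Y=3, Z=2, U=2) weight 5/1152
  (W=0, V=2, X=2, Y=3, Z=2, U=3) weight 5/1152
  (W=0, V=2, X=2, Y=3, Z=2, U=4) weight 5/1152
  (W=0, V=2, X=2, Y=3, Z=2, U=5) weight 5/1152
  (W=1, V=2, X=2, Y=2, Z=1, U=2) weight 1/972
  … 39 more
Group by W:
  weight(W=0) = 5/72
  weight(W=1) = 13/972
Total weight = 5/72 + 13/972 = 161/1944
P(W=0 | obs) = 5/72 / 161/1944 = 135/161
P(W=1 | obs) = 13/972 / 161/1944 = 26/161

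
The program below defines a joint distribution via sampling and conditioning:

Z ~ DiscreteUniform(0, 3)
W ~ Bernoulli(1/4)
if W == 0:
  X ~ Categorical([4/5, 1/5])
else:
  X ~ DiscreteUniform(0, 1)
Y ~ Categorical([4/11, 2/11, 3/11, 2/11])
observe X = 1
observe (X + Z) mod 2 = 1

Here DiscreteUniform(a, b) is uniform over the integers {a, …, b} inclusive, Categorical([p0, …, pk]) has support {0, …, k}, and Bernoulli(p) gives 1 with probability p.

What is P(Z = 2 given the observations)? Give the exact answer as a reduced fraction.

P(Z = 2 | obs) = 1/2

Enumerate traces; 16 have nonzero weight after conditioning:
  (Z=0, W=0, X=1, Y=0) weight 3/220
  (Z=0, W=0, X=1, Y=1) weight 3/440
  (Z=0, W=0, X=1, Y=2) weight 9/880
  (Z=0, W=0, X=1, Y=3) weight 3/440
  (Z=0, W=1, X=1, Y=0) weight 1/88
  (Z=0, W=1, X=1, Y=1) weight 1/176
  (Z=0, W=1, X=1, Y=2) weight 3/352
  (Z=0, W=1, X=1, Y=3) weight 1/176
  (Z=2, W=0, X=1, Y=0) weight 3/220
  … 7 more
Group by Z:
  weight(Z=0) = 11/160
  weight(Z=2) = 11/160
Total weight = 11/160 + 11/160 = 11/80
P(Z=0 | obs) = 11/160 / 11/80 = 1/2
P(Z=2 | obs) = 11/160 / 11/80 = 1/2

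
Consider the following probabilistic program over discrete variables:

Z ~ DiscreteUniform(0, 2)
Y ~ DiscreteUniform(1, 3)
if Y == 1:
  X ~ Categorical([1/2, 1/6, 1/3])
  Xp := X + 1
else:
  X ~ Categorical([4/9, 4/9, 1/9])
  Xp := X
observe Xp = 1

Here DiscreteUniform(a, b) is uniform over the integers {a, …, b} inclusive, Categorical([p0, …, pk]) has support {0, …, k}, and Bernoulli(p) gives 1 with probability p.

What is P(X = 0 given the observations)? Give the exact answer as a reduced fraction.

P(X = 0 | obs) = 9/25

Enumerate traces; 9 have nonzero weight after conditioning:
  (Z=0, Y=1, X=0) weight 1/18
  (Z=0, Y=2, X=1) weight 4/81
  (Z=0, Y=3, X=1) weight 4/81
  (Z=1, Y=1, X=0) weight 1/18
  (Z=1, Y=2, X=1) weight 4/81
  (Z=1, Y=3, X=1) weight 4/81
  (Z=2, Y=1, X=0) weight 1/18
  (Z=2, Y=2, X=1) weight 4/81
  … 1 more
Group by X:
  weight(X=0) = 1/6
  weight(X=1) = 8/27
Total weight = 1/6 + 8/27 = 25/54
P(X=0 | obs) = 1/6 / 25/54 = 9/25
P(X=1 | obs) = 8/27 / 25/54 = 16/25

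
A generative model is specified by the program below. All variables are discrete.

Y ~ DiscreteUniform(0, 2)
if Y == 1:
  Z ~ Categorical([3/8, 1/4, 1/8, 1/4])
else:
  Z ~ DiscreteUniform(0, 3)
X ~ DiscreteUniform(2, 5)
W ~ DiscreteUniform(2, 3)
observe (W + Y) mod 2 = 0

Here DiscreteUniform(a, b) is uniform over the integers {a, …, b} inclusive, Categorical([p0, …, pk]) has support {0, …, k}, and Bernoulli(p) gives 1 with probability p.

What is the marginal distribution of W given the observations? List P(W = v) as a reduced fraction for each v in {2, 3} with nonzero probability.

Enumerate traces; 48 have nonzero weight after conditioning:
  (Y=0, Z=0, X=2, W=2) weight 1/96
  (Y=0, Z=0, X=3, W=2) weight 1/96
  (Y=0, Z=0, X=4, W=2) weight 1/96
  (Y=0, Z=0, X=5, W=2) weight 1/96
  (Y=0, Z=1, X=2, W=2) weight 1/96
  (Y=0, Z=1, X=3, W=2) weight 1/96
  (Y=0, Z=1, X=4, W=2) weight 1/96
  (Y=0, Z=1, X=5, W=2) weight 1/96
  (Y=1, Z=0, X=2, W=3) weight 1/64
  … 39 more
Group by W:
  weight(W=2) = 1/3
  weight(W=3) = 1/6
Total weight = 1/3 + 1/6 = 1/2
P(W=2 | obs) = 1/3 / 1/2 = 2/3
P(W=3 | obs) = 1/6 / 1/2 = 1/3

P(W=2) = 2/3, P(W=3) = 1/3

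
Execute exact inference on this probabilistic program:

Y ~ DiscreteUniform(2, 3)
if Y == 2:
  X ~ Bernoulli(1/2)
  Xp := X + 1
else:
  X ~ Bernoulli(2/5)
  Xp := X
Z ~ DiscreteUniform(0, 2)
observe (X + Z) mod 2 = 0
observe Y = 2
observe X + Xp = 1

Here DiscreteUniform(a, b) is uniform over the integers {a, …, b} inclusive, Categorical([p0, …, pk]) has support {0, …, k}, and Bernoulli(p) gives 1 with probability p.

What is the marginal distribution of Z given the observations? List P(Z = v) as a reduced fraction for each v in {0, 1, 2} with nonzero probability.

P(Z=0) = 1/2, P(Z=2) = 1/2

Enumerate traces; 2 have nonzero weight after conditioning:
  (Y=2, X=0, Z=0) weight 1/12
  (Y=2, X=0, Z=2) weight 1/12
Group by Z:
  weight(Z=0) = 1/12
  weight(Z=2) = 1/12
Total weight = 1/12 + 1/12 = 1/6
P(Z=0 | obs) = 1/12 / 1/6 = 1/2
P(Z=2 | obs) = 1/12 / 1/6 = 1/2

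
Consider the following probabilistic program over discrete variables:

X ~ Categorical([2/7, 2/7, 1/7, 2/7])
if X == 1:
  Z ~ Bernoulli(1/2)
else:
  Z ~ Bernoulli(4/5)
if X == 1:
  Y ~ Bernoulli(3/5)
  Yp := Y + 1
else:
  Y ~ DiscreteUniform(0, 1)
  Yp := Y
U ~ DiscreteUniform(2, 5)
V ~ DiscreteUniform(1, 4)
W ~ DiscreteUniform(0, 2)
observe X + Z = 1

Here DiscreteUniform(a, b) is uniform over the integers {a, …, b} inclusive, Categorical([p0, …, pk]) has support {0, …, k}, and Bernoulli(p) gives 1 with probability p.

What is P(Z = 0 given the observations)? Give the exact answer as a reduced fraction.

Enumerate traces; 192 have nonzero weight after conditioning:
  (X=0, Z=1, Y=0, U=2, V=1, W=0) weight 1/420
  (X=0, Z=1, Y=0, U=2, V=1, W=1) weight 1/420
  (X=0, Z=1, Y=0, U=2, V=1, W=2) weight 1/420
  (X=0, Z=1, Y=0, U=2, V=2, W=0) weight 1/420
  (X=0, Z=1, Y=0, U=2, V=2, W=1) weight 1/420
  (X=0, Z=1, Y=0, U=2, V=2, W=2) weight 1/420
  (X=0, Z=1, Y=0, U=2, V=3, W=0) weight 1/420
  (X=0, Z=1, Y=0, U=2, V=3, W=1) weight 1/420
  (X=1, Z=0, Y=0, U=2, V=1, W=0) weight 1/840
  … 183 more
Group by Z:
  weight(Z=0) = 1/7
  weight(Z=1) = 8/35
Total weight = 1/7 + 8/35 = 13/35
P(Z=0 | obs) = 1/7 / 13/35 = 5/13
P(Z=1 | obs) = 8/35 / 13/35 = 8/13

P(Z = 0 | obs) = 5/13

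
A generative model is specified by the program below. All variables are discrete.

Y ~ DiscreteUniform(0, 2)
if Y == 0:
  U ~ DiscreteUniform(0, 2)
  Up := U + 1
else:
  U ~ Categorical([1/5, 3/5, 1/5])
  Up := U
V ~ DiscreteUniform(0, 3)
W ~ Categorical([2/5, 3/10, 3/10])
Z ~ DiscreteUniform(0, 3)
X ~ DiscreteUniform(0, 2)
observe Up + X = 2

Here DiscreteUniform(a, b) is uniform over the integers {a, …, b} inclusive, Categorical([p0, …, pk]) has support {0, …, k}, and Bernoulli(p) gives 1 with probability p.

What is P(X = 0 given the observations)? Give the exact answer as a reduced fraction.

Enumerate traces; 384 have nonzero weight after conditioning:
  (Y=0, U=0, V=0, W=0, Z=0, X=1) weight 1/1080
  (Y=0, U=0, V=0, W=0, Z=1, X=1) weight 1/1080
  (Y=0, U=0, V=0, W=0, Z=2, X=1) weight 1/1080
  (Y=0, U=0, V=0, W=0, Z=3, X=1) weight 1/1080
  (Y=0, U=0, V=0, W=1, Z=0, X=1) weight 1/1440
  (Y=0, U=0, V=0, W=1, Z=1, X=1) weight 1/1440
  (Y=0, U=0, V=0, W=1, Z=2, X=1) weight 1/1440
  (Y=0, U=0, V=0, W=1, Z=3, X=1) weight 1/1440
  (Y=0, U=1, V=0, W=0, Z=0, X=0) weight 1/1080
  (Y=1, U=0, V=0, W=0, Z=0, X=2) weight 1/1800
  … 374 more
Group by X:
  weight(X=0) = 11/135
  weight(X=1) = 23/135
  weight(X=2) = 2/45
Total weight = 11/135 + 23/135 + 2/45 = 8/27
P(X=0 | obs) = 11/135 / 8/27 = 11/40
P(X=1 | obs) = 23/135 / 8/27 = 23/40
P(X=2 | obs) = 2/45 / 8/27 = 3/20

P(X = 0 | obs) = 11/40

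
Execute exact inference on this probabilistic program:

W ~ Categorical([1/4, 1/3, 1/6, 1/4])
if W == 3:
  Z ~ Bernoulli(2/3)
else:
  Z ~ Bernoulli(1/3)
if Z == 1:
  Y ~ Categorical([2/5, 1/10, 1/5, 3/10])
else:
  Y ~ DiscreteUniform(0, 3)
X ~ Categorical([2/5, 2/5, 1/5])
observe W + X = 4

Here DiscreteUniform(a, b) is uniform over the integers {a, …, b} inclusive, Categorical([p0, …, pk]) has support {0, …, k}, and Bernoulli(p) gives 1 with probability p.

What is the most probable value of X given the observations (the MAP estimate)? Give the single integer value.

Enumerate traces; 16 have nonzero weight after conditioning:
  (W=2, Z=0, Y=0, X=2) weight 1/180
  (W=2, Z=0, Y=1, X=2) weight 1/180
  (W=2, Z=0, Y=2, X=2) weight 1/180
  (W=2, Z=0, Y=3, X=2) weight 1/180
  (W=2, Z=1, Y=0, X=2) weight 1/225
  (W=2, Z=1, Y=1, X=2) weight 1/900
  (W=2, Z=1, Y=2, X=2) weight 1/450
  (W=2, Z=1, Y=3, X=2) weight 1/300
  (W=3, Z=0, Y=0, X=1) weight 1/120
  … 7 more
Group by X:
  weight(X=1) = 1/10
  weight(X=2) = 1/30
Total weight = 1/10 + 1/30 = 2/15
P(X=1 | obs) = 1/10 / 2/15 = 3/4
P(X=2 | obs) = 1/30 / 2/15 = 1/4
argmax = 1

argmax_v P(X = v | obs) = 1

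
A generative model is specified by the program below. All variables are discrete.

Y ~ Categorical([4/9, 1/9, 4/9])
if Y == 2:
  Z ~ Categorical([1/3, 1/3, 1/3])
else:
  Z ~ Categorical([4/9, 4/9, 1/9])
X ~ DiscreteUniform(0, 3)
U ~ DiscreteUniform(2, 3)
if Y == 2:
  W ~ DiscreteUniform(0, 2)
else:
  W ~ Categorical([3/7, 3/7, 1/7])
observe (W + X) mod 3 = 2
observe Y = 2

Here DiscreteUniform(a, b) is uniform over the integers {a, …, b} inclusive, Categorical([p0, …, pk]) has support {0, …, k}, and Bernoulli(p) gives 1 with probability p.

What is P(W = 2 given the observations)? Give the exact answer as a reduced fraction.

P(W = 2 | obs) = 1/2

Enumerate traces; 24 have nonzero weight after conditioning:
  (Y=2, Z=0, X=0, U=2, W=2) weight 1/162
  (Y=2, Z=0, X=0, U=3, W=2) weight 1/162
  (Y=2, Z=0, X=1, U=2, W=1) weight 1/162
  (Y=2, Z=0, X=1, U=3, W=1) weight 1/162
  (Y=2, Z=0, X=2, U=2, W=0) weight 1/162
  (Y=2, Z=0, X=2, U=3, W=0) weight 1/162
  (Y=2, Z=0, X=3, U=2, W=2) weight 1/162
  (Y=2, Z=0, X=3, U=3, W=2) weight 1/162
  … 16 more
Group by W:
  weight(W=0) = 1/27
  weight(W=1) = 1/27
  weight(W=2) = 2/27
Total weight = 1/27 + 1/27 + 2/27 = 4/27
P(W=0 | obs) = 1/27 / 4/27 = 1/4
P(W=1 | obs) = 1/27 / 4/27 = 1/4
P(W=2 | obs) = 2/27 / 4/27 = 1/2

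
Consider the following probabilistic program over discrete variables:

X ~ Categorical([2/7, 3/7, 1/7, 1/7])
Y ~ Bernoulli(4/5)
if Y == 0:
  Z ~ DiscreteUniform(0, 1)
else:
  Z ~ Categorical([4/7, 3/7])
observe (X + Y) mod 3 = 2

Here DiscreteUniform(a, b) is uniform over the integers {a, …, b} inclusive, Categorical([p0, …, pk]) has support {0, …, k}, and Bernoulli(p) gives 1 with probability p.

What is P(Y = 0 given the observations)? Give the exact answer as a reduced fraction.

P(Y = 0 | obs) = 1/13

Enumerate traces; 4 have nonzero weight after conditioning:
  (X=1, Y=1, Z=0) weight 48/245
  (X=1, Y=1, Z=1) weight 36/245
  (X=2, Y=0, Z=0) weight 1/70
  (X=2, Y=0, Z=1) weight 1/70
Group by Y:
  weight(Y=0) = 1/35
  weight(Y=1) = 12/35
Total weight = 1/35 + 12/35 = 13/35
P(Y=0 | obs) = 1/35 / 13/35 = 1/13
P(Y=1 | obs) = 12/35 / 13/35 = 12/13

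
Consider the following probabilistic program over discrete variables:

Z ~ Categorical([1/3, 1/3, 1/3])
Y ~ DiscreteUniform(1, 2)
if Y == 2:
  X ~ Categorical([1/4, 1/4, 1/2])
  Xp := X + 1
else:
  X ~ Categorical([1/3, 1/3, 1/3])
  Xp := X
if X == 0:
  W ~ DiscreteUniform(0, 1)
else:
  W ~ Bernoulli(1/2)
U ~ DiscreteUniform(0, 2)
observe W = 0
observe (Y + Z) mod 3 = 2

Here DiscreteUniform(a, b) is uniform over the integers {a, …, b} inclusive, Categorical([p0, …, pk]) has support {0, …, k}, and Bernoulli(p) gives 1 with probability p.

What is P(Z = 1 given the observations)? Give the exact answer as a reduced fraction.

Enumerate traces; 18 have nonzero weight after conditioning:
  (Z=0, Y=2, X=0, W=0, U=0) weight 1/144
  (Z=0, Y=2, X=0, W=0, U=1) weight 1/144
  (Z=0, Y=2, X=0, W=0, U=2) weight 1/144
  (Z=0, Y=2, X=1, W=0, U=0) weight 1/144
  (Z=0, Y=2, X=1, W=0, U=1) weight 1/144
  (Z=0, Y=2, X=1, W=0, U=2) weight 1/144
  (Z=0, Y=2, X=2, W=0, U=0) weight 1/72
  (Z=0, Y=2, X=2, W=0, U=1) weight 1/72
  (Z=1, Y=1, X=0, W=0, U=0) weight 1/108
  … 9 more
Group by Z:
  weight(Z=0) = 1/12
  weight(Z=1) = 1/12
Total weight = 1/12 + 1/12 = 1/6
P(Z=0 | obs) = 1/12 / 1/6 = 1/2
P(Z=1 | obs) = 1/12 / 1/6 = 1/2

P(Z = 1 | obs) = 1/2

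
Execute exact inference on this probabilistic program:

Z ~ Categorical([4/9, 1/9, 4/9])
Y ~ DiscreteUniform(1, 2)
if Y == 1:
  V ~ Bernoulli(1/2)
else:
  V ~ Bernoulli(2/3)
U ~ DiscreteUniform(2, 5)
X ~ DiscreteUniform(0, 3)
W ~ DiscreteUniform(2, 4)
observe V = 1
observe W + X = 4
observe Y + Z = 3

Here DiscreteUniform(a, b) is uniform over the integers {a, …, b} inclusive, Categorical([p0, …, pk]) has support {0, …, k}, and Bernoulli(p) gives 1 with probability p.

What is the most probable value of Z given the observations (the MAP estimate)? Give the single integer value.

Enumerate traces; 24 have nonzero weight after conditioning:
  (Z=1, Y=2, V=1, U=2, X=0, W=4) weight 1/1296
  (Z=1, Y=2, V=1, U=2, X=1, W=3) weight 1/1296
  (Z=1, Y=2, V=1, U=2, X=2, W=2) weight 1/1296
  (Z=1, Y=2, V=1, U=3, X=0, W=4) weight 1/1296
  (Z=1, Y=2, V=1, U=3, X=1, W=3) weight 1/1296
  (Z=1, Y=2, V=1, U=3, X=2, W=2) weight 1/1296
  (Z=1, Y=2, V=1, U=4, X=0, W=4) weight 1/1296
  (Z=1, Y=2, V=1, U=4, X=1, W=3) weight 1/1296
  (Z=2, Y=1, V=1, U=2, X=0, W=4) weight 1/432
  … 15 more
Group by Z:
  weight(Z=1) = 1/108
  weight(Z=2) = 1/36
Total weight = 1/108 + 1/36 = 1/27
P(Z=1 | obs) = 1/108 / 1/27 = 1/4
P(Z=2 | obs) = 1/36 / 1/27 = 3/4
argmax = 2

argmax_v P(Z = v | obs) = 2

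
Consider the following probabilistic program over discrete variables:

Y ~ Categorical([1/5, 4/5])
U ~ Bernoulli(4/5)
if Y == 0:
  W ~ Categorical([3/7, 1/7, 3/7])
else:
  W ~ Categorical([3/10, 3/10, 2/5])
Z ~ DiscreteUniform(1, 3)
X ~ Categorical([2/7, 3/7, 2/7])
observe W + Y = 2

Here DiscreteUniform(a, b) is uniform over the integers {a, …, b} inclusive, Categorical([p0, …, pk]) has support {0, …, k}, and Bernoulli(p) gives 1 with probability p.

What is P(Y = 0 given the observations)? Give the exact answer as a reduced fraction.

P(Y = 0 | obs) = 5/19

Enumerate traces; 36 have nonzero weight after conditioning:
  (Y=0, U=0, W=2, Z=1, X=0) weight 2/1225
  (Y=0, U=0, W=2, Z=1, X=1) weight 3/1225
  (Y=0, U=0, W=2, Z=1, X=2) weight 2/1225
  (Y=0, U=0, W=2, Z=2, X=0) weight 2/1225
  (Y=0, U=0, W=2, Z=2, X=1) weight 3/1225
  (Y=0, U=0, W=2, Z=2, X=2) weight 2/1225
  (Y=0, U=0, W=2, Z=3, X=0) weight 2/1225
  (Y=0, U=0, W=2, Z=3, X=1) weight 3/1225
  (Y=1, U=0, W=1, Z=1, X=0) weight 4/875
  … 27 more
Group by Y:
  weight(Y=0) = 3/35
  weight(Y=1) = 6/25
Total weight = 3/35 + 6/25 = 57/175
P(Y=0 | obs) = 3/35 / 57/175 = 5/19
P(Y=1 | obs) = 6/25 / 57/175 = 14/19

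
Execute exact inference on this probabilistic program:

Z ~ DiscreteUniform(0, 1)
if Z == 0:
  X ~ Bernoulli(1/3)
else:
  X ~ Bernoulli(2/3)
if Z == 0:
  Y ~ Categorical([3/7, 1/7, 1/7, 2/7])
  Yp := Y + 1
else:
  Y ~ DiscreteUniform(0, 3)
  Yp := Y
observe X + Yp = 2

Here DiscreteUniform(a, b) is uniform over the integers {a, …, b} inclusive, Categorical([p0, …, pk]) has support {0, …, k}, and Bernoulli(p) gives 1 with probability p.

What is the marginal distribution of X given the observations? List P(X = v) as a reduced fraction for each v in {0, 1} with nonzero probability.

P(X=0) = 15/41, P(X=1) = 26/41

Enumerate traces; 4 have nonzero weight after conditioning:
  (Z=0, X=0, Y=1) weight 1/21
  (Z=0, X=1, Y=0) weight 1/14
  (Z=1, X=0, Y=2) weight 1/24
  (Z=1, X=1, Y=1) weight 1/12
Group by X:
  weight(X=0) = 5/56
  weight(X=1) = 13/84
Total weight = 5/56 + 13/84 = 41/168
P(X=0 | obs) = 5/56 / 41/168 = 15/41
P(X=1 | obs) = 13/84 / 41/168 = 26/41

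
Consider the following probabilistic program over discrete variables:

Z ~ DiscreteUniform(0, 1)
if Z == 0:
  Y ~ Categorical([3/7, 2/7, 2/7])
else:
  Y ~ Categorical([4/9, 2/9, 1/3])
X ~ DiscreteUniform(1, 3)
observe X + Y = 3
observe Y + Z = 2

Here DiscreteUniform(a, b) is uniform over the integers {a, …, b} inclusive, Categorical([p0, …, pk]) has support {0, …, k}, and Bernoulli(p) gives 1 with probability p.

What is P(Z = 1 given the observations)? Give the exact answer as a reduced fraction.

P(Z = 1 | obs) = 7/16

Enumerate traces; 2 have nonzero weight after conditioning:
  (Z=0, Y=2, X=1) weight 1/21
  (Z=1, Y=1, X=2) weight 1/27
Group by Z:
  weight(Z=0) = 1/21
  weight(Z=1) = 1/27
Total weight = 1/21 + 1/27 = 16/189
P(Z=0 | obs) = 1/21 / 16/189 = 9/16
P(Z=1 | obs) = 1/27 / 16/189 = 7/16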